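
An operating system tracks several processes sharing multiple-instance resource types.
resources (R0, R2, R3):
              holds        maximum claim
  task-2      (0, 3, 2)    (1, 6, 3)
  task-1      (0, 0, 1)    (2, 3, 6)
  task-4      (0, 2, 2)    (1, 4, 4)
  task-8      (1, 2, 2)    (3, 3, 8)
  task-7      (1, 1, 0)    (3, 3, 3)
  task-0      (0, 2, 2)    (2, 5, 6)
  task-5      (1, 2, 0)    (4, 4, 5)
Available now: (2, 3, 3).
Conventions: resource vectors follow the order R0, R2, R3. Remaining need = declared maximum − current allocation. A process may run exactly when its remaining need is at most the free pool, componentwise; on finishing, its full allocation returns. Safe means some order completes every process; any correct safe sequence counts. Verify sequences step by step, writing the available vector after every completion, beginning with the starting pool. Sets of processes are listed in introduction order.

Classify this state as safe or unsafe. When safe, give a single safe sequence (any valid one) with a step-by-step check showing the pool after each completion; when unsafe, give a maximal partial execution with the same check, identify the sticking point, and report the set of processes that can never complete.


SAFE — a valid safe sequence is task-2, task-4, task-8, task-7, task-1, task-5, task-0.
Key observation: the first exact fit in this order is task-2 — it needs (1, 3, 1) with (2, 3, 3) free, meeting a requested resource to the last unit.
Verifying each step:
  pool = (2, 3, 3)
  task-2: need (1, 3, 1) fits (2, 3, 3); releases (0, 3, 2), pool now (2, 6, 5)
  task-4: need (1, 2, 2) fits (2, 6, 5); releases (0, 2, 2), pool now (2, 8, 7)
  task-8: need (2, 1, 6) fits (2, 8, 7); releases (1, 2, 2), pool now (3, 10, 9)
  task-7: need (2, 2, 3) fits (3, 10, 9); releases (1, 1, 0), pool now (4, 11, 9)
  task-1: need (2, 3, 5) fits (4, 11, 9); releases (0, 0, 1), pool now (4, 11, 10)
  task-5: need (3, 2, 5) fits (4, 11, 10); releases (1, 2, 0), pool now (5, 13, 10)
  task-0: need (2, 3, 4) fits (5, 13, 10); releases (0, 2, 2), pool now (5, 15, 12)


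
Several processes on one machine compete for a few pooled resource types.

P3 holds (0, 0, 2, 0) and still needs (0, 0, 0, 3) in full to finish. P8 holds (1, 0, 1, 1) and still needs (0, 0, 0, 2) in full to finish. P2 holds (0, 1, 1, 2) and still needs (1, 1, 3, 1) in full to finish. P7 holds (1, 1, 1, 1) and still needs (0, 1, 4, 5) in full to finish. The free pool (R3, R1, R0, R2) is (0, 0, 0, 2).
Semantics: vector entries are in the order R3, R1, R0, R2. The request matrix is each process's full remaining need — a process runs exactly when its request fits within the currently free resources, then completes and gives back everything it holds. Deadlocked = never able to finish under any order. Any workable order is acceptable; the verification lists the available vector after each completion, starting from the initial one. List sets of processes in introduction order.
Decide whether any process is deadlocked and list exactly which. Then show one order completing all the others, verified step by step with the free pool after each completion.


Deadlocked set: P2 and P7.
Key observation: P8, P3 can finish, but then (1, 0, 3, 3) is all there is, and the blocked group's R1 demands exceed it.
A valid finishing order for the others: P8, P3. Verifying each step:
  pool = (0, 0, 0, 2)
  P8: need (0, 0, 0, 2) fits (0, 0, 0, 2); releases (1, 0, 1, 1), pool now (1, 0, 1, 3)
  P3: need (0, 0, 0, 3) fits (1, 0, 1, 3); releases (0, 0, 2, 0), pool now (1, 0, 3, 3)
The blocked processes can never fit:
  blocked: P2 wants (1, 1, 3, 1), pool (1, 0, 3, 3) — not enough R1
  blocked: P7 wants (0, 1, 4, 5), pool (1, 0, 3, 3) — not enough R1, R0 and R2


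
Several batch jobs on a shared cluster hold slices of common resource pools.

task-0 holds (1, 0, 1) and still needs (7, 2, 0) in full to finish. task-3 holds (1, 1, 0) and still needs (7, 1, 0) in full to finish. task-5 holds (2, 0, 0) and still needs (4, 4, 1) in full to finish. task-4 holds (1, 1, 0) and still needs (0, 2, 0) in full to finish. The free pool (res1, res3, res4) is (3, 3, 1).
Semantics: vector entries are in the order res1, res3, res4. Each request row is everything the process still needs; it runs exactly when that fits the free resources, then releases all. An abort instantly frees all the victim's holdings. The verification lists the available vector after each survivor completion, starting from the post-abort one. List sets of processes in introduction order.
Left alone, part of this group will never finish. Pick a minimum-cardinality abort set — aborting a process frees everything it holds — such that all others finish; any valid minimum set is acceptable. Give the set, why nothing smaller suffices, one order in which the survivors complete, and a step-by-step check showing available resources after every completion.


The answer: abort task-3.
Key observation: no ordering could ever have run task-0 before the abort of task-3; with (1, 1, 0) back in the pool it fits at step 3.
Why nothing smaller works: aborting no one leaves the state deadlocked as given.
Survivors finish in the order: task-5, task-4, task-0. Step-by-step check (pool after the aborts first):
  pool = (4, 4, 1)
  task-5 needs (4, 4, 1) <= (4, 4, 1) -> finishes; pool += (2, 0, 0) = (6, 4, 1)
  task-4 needs (0, 2, 0) <= (6, 4, 1) -> finishes; pool += (1, 1, 0) = (7, 5, 1)
  task-0 needs (7, 2, 0) <= (7, 5, 1) -> finishes; pool += (1, 0, 1) = (8, 5, 2)


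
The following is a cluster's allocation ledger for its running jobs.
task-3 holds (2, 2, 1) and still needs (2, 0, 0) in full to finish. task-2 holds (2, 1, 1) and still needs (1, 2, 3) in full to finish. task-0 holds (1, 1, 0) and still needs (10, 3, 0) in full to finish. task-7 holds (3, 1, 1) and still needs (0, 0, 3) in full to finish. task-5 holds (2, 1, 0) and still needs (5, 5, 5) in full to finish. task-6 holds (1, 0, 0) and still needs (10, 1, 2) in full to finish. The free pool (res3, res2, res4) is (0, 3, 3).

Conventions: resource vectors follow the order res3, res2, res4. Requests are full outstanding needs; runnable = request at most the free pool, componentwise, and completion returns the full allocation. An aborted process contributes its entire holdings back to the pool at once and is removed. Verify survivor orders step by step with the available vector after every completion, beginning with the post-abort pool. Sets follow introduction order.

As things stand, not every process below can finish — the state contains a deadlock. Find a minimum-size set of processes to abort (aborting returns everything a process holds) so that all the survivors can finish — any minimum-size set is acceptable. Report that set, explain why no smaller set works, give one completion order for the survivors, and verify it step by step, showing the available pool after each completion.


The answer: abort task-6.
Key observation: task-0 could never have finished before the abort; with (1, 0, 0) returned by task-6, it fits at step 5.
Minimality: the empty abort set fails — the state is deadlocked as it stands.
Survivors finish in the order: task-7, task-2, task-5, task-3, task-0. Verifying each step (pool after the aborts first):
  pool = (1, 3, 3)
  task-7 needs (0, 0, 3) <= (1, 3, 3) -> finishes; pool += (3, 1, 1) = (4, 4, 4)
  task-2 needs (1, 2, 3) <= (4, 4, 4) -> finishes; pool += (2, 1, 1) = (6, 5, 5)
  task-5 needs (5, 5, 5) <= (6, 5, 5) -> finishes; pool += (2, 1, 0) = (8, 6, 5)
  task-3 needs (2, 0, 0) <= (8, 6, 5) -> finishes; pool += (2, 2, 1) = (10, 8, 6)
  task-0 needs (10, 3, 0) <= (10, 8, 6) -> finishes; pool += (1, 1, 0) = (11, 9, 6)


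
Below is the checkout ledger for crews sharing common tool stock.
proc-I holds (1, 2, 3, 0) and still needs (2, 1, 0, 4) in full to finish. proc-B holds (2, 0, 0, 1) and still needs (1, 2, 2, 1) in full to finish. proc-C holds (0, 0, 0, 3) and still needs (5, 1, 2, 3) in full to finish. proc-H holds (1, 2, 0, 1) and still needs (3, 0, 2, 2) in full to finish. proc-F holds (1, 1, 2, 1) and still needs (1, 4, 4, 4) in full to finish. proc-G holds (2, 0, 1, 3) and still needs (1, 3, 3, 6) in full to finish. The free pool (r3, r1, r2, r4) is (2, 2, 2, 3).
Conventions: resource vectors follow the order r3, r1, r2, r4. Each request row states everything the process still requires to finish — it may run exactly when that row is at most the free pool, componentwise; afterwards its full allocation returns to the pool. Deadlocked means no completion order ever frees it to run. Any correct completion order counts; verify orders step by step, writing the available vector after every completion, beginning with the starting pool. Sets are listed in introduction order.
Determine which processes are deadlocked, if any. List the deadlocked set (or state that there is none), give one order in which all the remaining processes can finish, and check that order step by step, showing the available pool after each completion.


The deadlocked set is empty.
Key observation: proc-B leads a chain of completions in which each release enables another process.
One completion order for the rest: proc-B, proc-I, proc-F, proc-H, proc-C, proc-G. Walking it through:
  pool = (2, 2, 2, 3)
  proc-B: need (1, 2, 2, 1) fits (2, 2, 2, 3); releases (2, 0, 0, 1), pool now (4, 2, 2, 4)
  proc-I: need (2, 1, 0, 4) fits (4, 2, 2, 4); releases (1, 2, 3, 0), pool now (5, 4, 5, 4)
  proc-F: need (1, 4, 4, 4) fits (5, 4, 5, 4); releases (1, 1, 2, 1), pool now (6, 5, 7, 5)
  proc-H: need (3, 0, 2, 2) fits (6, 5, 7, 5); releases (1, 2, 0, 1), pool now (7, 7, 7, 6)
  proc-C: need (5, 1, 2, 3) fits (7, 7, 7, 6); releases (0, 0, 0, 3), pool now (7, 7, 7, 9)
  proc-G: need (1, 3, 3, 6) fits (7, 7, 7, 9); releases (2, 0, 1, 3), pool now (9, 7, 8, 12)


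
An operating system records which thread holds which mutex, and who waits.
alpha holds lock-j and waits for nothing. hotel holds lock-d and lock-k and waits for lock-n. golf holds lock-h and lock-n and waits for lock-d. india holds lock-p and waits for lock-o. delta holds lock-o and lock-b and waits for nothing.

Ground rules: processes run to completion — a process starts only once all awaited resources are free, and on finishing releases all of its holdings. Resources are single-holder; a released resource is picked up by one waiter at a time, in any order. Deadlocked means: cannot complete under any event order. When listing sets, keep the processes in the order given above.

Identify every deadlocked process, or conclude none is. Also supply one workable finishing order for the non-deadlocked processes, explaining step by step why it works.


Deadlocked set: hotel and golf.
Key observation: along hotel -> golf -> hotel, each member waits on what the next one holds — a deadlock; no other process is dragged down with it.
The rest can finish in the order alpha, delta, india.
Check, step by step:
  run alpha (it waits on nothing); releases lock-j
  run delta (it waits on nothing); releases lock-o and lock-b
  india waits on lock-o — all released -> runs and releases lock-p


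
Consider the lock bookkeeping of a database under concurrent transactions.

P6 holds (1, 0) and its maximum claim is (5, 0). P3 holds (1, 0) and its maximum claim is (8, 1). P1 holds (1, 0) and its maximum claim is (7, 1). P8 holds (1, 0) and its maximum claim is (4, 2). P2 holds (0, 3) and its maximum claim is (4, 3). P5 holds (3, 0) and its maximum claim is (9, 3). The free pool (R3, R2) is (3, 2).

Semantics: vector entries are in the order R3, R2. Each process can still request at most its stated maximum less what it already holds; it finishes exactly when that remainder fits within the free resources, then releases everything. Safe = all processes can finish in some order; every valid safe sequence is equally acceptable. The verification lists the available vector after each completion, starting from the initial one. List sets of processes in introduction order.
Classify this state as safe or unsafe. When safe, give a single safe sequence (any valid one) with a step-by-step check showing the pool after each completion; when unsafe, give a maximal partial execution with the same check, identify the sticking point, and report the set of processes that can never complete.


UNSAFE.
Key observation: once P8, P6, P2 finish, the pool peaks at (5, 5) — and every remaining process still needs more R3 than that.
The run P8, P6, P2 cannot be extended any further. Check, step by step:
  pool = (3, 2)
  P8: need (3, 2) fits (3, 2); releases (1, 0), pool now (4, 2)
  P6: need (4, 0) fits (4, 2); releases (1, 0), pool now (5, 2)
  P2: need (4, 0) fits (5, 2); releases (0, 3), pool now (5, 5)
  blocked: P3 wants (7, 1), pool (5, 5) — not enough R3
  blocked: P1 wants (6, 1), pool (5, 5) — not enough R3
  blocked: P5 wants (6, 3), pool (5, 5) — not enough R3
Permanently blocked: P3, P1 and P5.


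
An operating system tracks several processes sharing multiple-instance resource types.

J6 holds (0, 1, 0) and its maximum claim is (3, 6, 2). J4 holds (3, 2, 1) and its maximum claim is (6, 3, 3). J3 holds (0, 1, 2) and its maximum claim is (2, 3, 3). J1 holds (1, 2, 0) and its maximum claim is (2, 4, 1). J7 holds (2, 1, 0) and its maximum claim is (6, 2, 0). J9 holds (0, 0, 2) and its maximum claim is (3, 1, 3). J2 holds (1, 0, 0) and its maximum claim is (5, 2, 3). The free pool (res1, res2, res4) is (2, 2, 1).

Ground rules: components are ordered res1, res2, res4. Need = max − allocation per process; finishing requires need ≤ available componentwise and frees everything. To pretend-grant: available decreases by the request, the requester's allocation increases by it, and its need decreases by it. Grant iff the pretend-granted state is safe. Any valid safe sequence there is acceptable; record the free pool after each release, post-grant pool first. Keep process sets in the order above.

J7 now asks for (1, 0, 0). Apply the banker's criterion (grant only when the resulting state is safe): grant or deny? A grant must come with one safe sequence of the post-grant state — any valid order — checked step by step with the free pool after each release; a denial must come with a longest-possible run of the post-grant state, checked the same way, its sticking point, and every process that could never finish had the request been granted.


DENY: after the grant no complete ordering would exist.
Key observation: the wall is res1: completing J1, J3 brings the pool only to (2, 5, 3), and all the rest need more.
Pretend the grant happened; the run J1, J3 goes as far as possible. Walking it through:
  pool = (1, 2, 1)
  J1 needs (1, 2, 1) <= (1, 2, 1) -> finishes; pool += (1, 2, 0) = (2, 4, 1)
  J3 needs (2, 2, 1) <= (2, 4, 1) -> finishes; pool += (0, 1, 2) = (2, 5, 3)
  J6 cannot run: need (3, 5, 2) vs free (2, 5, 3) (insufficient res1)
  J4 cannot run: need (3, 1, 2) vs free (2, 5, 3) (insufficient res1)
  J7 cannot run: need (3, 1, 0) vs free (2, 5, 3) (insufficient res1)
  J9 cannot run: need (3, 1, 1) vs free (2, 5, 3) (insufficient res1)
  J2 cannot run: need (4, 2, 3) vs free (2, 5, 3) (insufficient res1)
Had the request been granted, J6, J4, J7, J9 and J2 could never finish.


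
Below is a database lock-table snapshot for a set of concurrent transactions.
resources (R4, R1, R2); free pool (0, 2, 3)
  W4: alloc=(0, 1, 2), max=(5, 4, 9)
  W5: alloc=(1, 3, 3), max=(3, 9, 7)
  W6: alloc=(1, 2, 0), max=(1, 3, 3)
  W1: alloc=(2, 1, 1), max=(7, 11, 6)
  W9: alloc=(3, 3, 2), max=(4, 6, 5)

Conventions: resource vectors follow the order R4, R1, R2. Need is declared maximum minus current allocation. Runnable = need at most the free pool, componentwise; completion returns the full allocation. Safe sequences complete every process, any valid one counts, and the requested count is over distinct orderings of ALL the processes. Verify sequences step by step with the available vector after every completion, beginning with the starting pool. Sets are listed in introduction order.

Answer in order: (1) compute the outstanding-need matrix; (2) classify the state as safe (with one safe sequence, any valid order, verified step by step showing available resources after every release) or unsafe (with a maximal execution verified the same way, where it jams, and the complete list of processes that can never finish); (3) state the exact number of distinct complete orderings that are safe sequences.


(1) Need matrix, components ordered R4, R1, R2:
  W4: (5, 3, 7)
  W5: (2, 6, 4)
  W6: (0, 1, 3)
  W1: (5, 10, 5)
  W9: (1, 3, 3)
(2) SAFE, for example via the order W6, W9, W5, W1, W4.
Key observation: reading the order forward, W6 is the first process whose need (0, 1, 3) meets the free pool (0, 2, 3) exactly on a resource it requests.
Step-by-step check:
  pool = (0, 2, 3)
  W6: need (0, 1, 3) fits (0, 2, 3); releases (1, 2, 0), pool now (1, 4, 3)
  W9: need (1, 3, 3) fits (1, 4, 3); releases (3, 3, 2), pool now (4, 7, 5)
  W5: need (2, 6, 4) fits (4, 7, 5); releases (1, 3, 3), pool now (5, 10, 8)
  W1: need (5, 10, 5) fits (5, 10, 8); releases (2, 1, 1), pool now (7, 11, 9)
  W4: need (5, 3, 7) fits (7, 11, 9); releases (0, 1, 2), pool now (7, 12, 11)
(3) Exactly 2 of the possible complete orderings are safe sequences.


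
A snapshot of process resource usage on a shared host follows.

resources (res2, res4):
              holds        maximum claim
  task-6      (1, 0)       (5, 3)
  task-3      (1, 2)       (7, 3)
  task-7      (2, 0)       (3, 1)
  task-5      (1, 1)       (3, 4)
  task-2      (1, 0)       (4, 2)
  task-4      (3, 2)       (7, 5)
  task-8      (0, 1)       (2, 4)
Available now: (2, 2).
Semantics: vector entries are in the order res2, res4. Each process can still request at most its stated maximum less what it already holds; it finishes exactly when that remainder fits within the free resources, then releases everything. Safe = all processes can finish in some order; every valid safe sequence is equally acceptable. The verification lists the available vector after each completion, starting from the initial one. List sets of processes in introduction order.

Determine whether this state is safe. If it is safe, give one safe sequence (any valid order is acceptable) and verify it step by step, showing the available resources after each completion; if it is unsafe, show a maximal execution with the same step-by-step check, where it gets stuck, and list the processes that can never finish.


The state is UNSAFE.
Key observation: after task-7, task-2 the pool peaks at (5, 2), and each blocked process is short somewhere: task-6 on res4; task-3 on res2; task-5 on res4; task-4 on res4; task-8 on res4.
A maximal execution: task-7, task-2 — then nothing else fits. Check, step by step:
  pool = (2, 2)
  task-7 needs (1, 1) <= (2, 2) -> finishes; pool += (2, 0) = (4, 2)
  task-2 needs (3, 2) <= (4, 2) -> finishes; pool += (1, 0) = (5, 2)
  task-6 cannot run: need (4, 3) vs free (5, 2) (insufficient res4)
  task-3 cannot run: need (6, 1) vs free (5, 2) (insufficient res2)
  task-5 cannot run: need (2, 3) vs free (5, 2) (insufficient res4)
  task-4 cannot run: need (4, 3) vs free (5, 2) (insufficient res4)
  task-8 cannot run: need (2, 3) vs free (5, 2) (insufficient res4)
Processes that can never finish: task-6, task-3, task-5, task-4 and task-8.


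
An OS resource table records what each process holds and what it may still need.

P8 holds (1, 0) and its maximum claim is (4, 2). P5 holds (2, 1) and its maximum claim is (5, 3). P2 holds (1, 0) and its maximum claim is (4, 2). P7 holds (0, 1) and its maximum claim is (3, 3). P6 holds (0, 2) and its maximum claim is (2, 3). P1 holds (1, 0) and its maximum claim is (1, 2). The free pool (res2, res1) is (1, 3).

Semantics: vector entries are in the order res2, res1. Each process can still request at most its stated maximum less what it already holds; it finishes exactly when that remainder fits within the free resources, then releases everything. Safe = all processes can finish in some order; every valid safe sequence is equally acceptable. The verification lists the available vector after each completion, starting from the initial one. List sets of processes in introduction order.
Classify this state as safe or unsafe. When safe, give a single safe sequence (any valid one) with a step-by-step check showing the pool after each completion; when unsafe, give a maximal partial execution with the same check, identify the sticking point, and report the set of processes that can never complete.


UNSAFE.
Key observation: once P1, P6 finish, the pool peaks at (2, 5) — and every remaining process still needs more res2 than that.
Going as far as possible: P1, P6; after that, nothing fits. Verifying each step:
  pool = (1, 3)
  P1 needs (0, 2) <= (1, 3) -> finishes; pool += (1, 0) = (2, 3)
  P6 needs (2, 1) <= (2, 3) -> finishes; pool += (0, 2) = (2, 5)
  blocked: P8 wants (3, 2), pool (2, 5) — not enough res2
  blocked: P5 wants (3, 2), pool (2, 5) — not enough res2
  blocked: P2 wants (3, 2), pool (2, 5) — not enough res2
  blocked: P7 wants (3, 2), pool (2, 5) — not enough res2
Processes that can never finish: P8, P5, P2 and P7.


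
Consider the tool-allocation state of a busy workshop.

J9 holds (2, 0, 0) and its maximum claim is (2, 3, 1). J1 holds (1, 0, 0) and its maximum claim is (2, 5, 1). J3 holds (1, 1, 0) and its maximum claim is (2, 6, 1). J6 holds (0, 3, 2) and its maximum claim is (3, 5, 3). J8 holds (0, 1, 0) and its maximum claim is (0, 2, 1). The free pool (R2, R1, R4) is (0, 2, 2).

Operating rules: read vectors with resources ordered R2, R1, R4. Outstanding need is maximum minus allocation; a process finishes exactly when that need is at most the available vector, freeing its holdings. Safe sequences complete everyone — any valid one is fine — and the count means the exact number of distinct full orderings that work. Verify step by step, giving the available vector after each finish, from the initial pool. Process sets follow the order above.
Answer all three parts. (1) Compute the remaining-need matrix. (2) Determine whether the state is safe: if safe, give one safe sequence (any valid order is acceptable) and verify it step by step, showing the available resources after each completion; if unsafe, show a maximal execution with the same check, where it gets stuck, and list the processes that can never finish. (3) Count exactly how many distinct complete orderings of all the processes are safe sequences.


(1) Remaining need (order R2, R1, R4):
  J9: (0, 3, 1)
  J1: (1, 5, 1)
  J3: (1, 5, 1)
  J6: (3, 2, 1)
  J8: (0, 1, 1)
(2) UNSAFE — no complete ordering exists.
Key observation: after J8, J9 the pool peaks at (2, 3, 2), and each blocked process is short somewhere: J1 on R1; J3 on R1; J6 on R2.
A maximal execution: J8, J9 — then nothing else fits. Check, step by step:
  pool = (0, 2, 2)
  run J8 (needs (0, 1, 1), free (0, 2, 2)); after release of (0, 1, 0) the pool is (0, 3, 2)
  run J9 (needs (0, 3, 1), free (0, 3, 2)); after release of (2, 0, 0) the pool is (2, 3, 2)
  J1 still needs (1, 5, 1) but only (2, 3, 2) is free — short on R1
  J3 still needs (1, 5, 1) but only (2, 3, 2) is free — short on R1
  J6 still needs (3, 2, 1) but only (2, 3, 2) is free — short on R2
Permanently blocked: J1, J3 and J6.
(3) Exactly 0 of the possible complete orderings are safe sequences.


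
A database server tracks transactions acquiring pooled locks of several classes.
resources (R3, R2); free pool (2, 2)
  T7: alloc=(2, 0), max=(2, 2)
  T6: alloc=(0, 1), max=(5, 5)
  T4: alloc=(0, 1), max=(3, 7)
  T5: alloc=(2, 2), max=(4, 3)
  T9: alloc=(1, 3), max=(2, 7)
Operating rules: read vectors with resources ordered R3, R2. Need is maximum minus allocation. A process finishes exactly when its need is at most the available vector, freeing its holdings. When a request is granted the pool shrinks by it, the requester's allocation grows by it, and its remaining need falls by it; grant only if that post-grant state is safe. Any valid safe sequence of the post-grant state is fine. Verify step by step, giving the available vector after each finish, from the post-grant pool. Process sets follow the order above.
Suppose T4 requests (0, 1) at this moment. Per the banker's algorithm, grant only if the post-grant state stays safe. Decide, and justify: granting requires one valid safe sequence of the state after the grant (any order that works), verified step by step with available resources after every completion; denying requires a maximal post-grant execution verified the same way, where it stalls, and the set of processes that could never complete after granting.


DENY. Granting would leave the state unsafe.
Key observation: the wall is R2: completing T5, T7 brings the pool only to (6, 3), and all the rest need more.
After a pretend grant, a maximal execution: T5, T7 — then nothing else fits. Walking it through:
  pool = (2, 1)
  T5 needs (2, 1) <= (2, 1) -> finishes; pool += (2, 2) = (4, 3)
  T7 needs (0, 2) <= (4, 3) -> finishes; pool += (2, 0) = (6, 3)
  T6 cannot run: need (5, 4) vs free (6, 3) (insufficient R2)
  T4 cannot run: need (3, 5) vs free (6, 3) (insufficient R2)
  T9 cannot run: need (1, 4) vs free (6, 3) (insufficient R2)
Had the request been granted, T6, T4 and T9 could never finish.


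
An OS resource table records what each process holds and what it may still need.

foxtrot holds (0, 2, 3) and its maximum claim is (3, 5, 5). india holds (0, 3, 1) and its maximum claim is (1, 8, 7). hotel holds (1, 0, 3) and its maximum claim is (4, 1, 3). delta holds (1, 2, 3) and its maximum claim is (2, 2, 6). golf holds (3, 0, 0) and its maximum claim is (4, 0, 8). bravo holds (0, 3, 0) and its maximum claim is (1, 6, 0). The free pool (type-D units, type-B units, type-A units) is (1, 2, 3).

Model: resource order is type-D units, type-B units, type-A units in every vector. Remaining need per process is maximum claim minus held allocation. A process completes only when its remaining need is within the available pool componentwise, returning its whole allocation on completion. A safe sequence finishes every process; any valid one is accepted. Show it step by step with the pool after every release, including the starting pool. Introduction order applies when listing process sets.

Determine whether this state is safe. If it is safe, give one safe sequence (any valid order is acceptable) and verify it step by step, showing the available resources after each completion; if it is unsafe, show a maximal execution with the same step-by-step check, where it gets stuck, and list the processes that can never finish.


UNSAFE — no complete ordering exists.
Key observation: after delta, bravo, india the pool peaks at (2, 10, 7), and each blocked process is short somewhere: foxtrot on type-D units; hotel on type-D units; golf on type-A units.
A maximal execution: delta, bravo, india — then nothing else fits. Step-by-step check:
  pool = (1, 2, 3)
  run delta (needs (1, 0, 3), free (1, 2, 3)); after release of (1, 2, 3) the pool is (2, 4, 6)
  run bravo (needs (1, 3, 0), free (2, 4, 6)); after release of (0, 3, 0) the pool is (2, 7, 6)
  run india (needs (1, 5, 6), free (2, 7, 6)); after release of (0, 3, 1) the pool is (2, 10, 7)
  foxtrot cannot run: need (3, 3, 2) vs free (2, 10, 7) (insufficient type-D units)
  hotel cannot run: need (3, 1, 0) vs free (2, 10, 7) (insufficient type-D units)
  golf cannot run: need (1, 0, 8) vs free (2, 10, 7) (insufficient type-A units)
Never able to finish: foxtrot, hotel and golf.


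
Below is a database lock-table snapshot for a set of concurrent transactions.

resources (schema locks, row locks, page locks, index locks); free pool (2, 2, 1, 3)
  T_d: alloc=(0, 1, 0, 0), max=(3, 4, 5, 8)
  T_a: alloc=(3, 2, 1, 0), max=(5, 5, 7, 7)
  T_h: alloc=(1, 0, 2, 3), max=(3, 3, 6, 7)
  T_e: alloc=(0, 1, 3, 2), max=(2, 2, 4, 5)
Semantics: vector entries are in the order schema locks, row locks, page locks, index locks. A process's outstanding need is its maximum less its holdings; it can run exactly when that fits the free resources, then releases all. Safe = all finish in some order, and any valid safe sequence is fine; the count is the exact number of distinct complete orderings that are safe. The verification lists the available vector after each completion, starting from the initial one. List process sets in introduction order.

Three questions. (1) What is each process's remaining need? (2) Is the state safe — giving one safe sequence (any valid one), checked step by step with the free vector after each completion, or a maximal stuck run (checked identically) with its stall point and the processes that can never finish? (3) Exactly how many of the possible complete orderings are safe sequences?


(1) Remaining need (order schema locks, row locks, page locks, index locks):
  T_d: (3, 3, 5, 8)
  T_a: (2, 3, 6, 7)
  T_h: (2, 3, 4, 4)
  T_e: (2, 1, 1, 3)
(2) SAFE, for example via the order T_e, T_h, T_a, T_d.
Key observation: reading the order forward, T_e is the first process whose need (2, 1, 1, 3) meets the free pool (2, 2, 1, 3) exactly on a resource it requests.
Check, step by step:
  pool = (2, 2, 1, 3)
  T_e needs (2, 1, 1, 3) <= (2, 2, 1, 3) -> finishes; pool += (0, 1, 3, 2) = (2, 3, 4, 5)
  T_h needs (2, 3, 4, 4) <= (2, 3, 4, 5) -> finishes; pool += (1, 0, 2, 3) = (3, 3, 6, 8)
  T_a needs (2, 3, 6, 7) <= (3, 3, 6, 8) -> finishes; pool += (3, 2, 1, 0) = (6, 5, 7, 8)
  T_d needs (3, 3, 5, 8) <= (6, 5, 7, 8) -> finishes; pool += (0, 1, 0, 0) = (6, 6, 7, 8)
(3) Precisely 2 of the possible complete orderings are safe sequences.


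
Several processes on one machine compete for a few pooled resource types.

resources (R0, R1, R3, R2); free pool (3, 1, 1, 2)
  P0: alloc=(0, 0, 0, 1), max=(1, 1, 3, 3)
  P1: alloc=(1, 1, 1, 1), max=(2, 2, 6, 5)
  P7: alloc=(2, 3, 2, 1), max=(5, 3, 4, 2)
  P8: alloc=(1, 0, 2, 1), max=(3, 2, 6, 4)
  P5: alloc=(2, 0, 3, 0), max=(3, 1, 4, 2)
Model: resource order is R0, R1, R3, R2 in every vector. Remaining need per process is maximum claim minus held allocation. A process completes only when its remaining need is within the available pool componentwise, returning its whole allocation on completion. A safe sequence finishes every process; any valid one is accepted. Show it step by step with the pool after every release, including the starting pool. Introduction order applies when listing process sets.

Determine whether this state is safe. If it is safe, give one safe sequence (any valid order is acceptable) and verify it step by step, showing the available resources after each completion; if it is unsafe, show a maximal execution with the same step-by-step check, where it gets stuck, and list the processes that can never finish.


The state is SAFE; one workable sequence: P5, P7, P8, P1, P0.
Key observation: P5 marks the first exact bind of the order: its need (1, 1, 1, 2) fits the free (3, 1, 1, 2) with zero slack on a requested resource.
Walking it through:
  pool = (3, 1, 1, 2)
  run P5 (needs (1, 1, 1, 2), free (3, 1, 1, 2)); after release of (2, 0, 3, 0) the pool is (5, 1, 4, 2)
  run P7 (needs (3, 0, 2, 1), free (5, 1, 4, 2)); after release of (2, 3, 2, 1) the pool is (7, 4, 6, 3)
  run P8 (needs (2, 2, 4, 3), free (7, 4, 6, 3)); after release of (1, 0, 2, 1) the pool is (8, 4, 8, 4)
  run P1 (needs (1, 1, 5, 4), free (8, 4, 8, 4)); after release of (1, 1, 1, 1) the pool is (9, 5, 9, 5)
  run P0 (needs (1, 1, 3, 2), free (9, 5, 9, 5)); after release of (0, 0, 0, 1) the pool is (9, 5, 9, 6)


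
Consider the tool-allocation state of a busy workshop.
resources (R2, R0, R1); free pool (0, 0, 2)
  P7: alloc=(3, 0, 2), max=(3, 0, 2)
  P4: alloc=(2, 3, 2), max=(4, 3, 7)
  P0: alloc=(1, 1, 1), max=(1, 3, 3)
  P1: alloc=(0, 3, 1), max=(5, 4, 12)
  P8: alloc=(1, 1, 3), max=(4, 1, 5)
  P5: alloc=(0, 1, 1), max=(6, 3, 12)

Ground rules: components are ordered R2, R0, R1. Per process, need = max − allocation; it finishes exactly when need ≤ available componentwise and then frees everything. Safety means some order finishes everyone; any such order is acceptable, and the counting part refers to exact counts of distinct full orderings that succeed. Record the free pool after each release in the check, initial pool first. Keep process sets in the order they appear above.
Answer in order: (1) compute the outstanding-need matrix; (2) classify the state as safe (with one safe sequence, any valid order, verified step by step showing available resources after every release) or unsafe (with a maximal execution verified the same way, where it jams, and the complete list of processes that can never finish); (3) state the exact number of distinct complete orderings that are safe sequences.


(1) Need matrix, components ordered R2, R0, R1:
  P7: (0, 0, 0)
  P4: (2, 0, 5)
  P0: (0, 2, 2)
  P1: (5, 1, 11)
  P8: (3, 0, 2)
  P5: (6, 2, 11)
(2) UNSAFE.
Key observation: after P7, P8, P4, P0 complete, (7, 5, 10) is the best the pool ever gets, yet each leftover process wants more R1.
The run P7, P8, P4, P0 cannot be extended any further. Walking it through:
  pool = (0, 0, 2)
  run P7 (needs (0, 0, 0), free (0, 0, 2)); after release of (3, 0, 2) the pool is (3, 0, 4)
  run P8 (needs (3, 0, 2), free (3, 0, 4)); after release of (1, 1, 3) the pool is (4, 1, 7)
  run P4 (needs (2, 0, 5), free (4, 1, 7)); after release of (2, 3, 2) the pool is (6, 4, 9)
  run P0 (needs (0, 2, 2), free (6, 4, 9)); after release of (1, 1, 1) the pool is (7, 5, 10)
  P1 cannot run: need (5, 1, 11) vs free (7, 5, 10) (insufficient R1)
  P5 cannot run: need (6, 2, 11) vs free (7, 5, 10) (insufficient R1)
Permanently blocked: P1 and P5.
(3) Precisely 0 of the possible complete orderings are safe sequences.


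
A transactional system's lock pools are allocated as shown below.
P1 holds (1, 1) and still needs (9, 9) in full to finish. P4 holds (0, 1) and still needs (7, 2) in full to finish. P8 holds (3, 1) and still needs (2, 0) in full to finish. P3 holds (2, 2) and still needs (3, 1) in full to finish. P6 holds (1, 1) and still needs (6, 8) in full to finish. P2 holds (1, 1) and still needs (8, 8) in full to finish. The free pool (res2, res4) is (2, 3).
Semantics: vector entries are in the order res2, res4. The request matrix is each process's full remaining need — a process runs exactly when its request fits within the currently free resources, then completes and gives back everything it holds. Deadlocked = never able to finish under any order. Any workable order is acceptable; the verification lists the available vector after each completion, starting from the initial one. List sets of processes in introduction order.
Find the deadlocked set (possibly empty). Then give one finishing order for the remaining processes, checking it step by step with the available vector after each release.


Deadlocked set: P1, P6 and P2.
Key observation: res4 is the bottleneck — with P8, P3, P4 done the pool holds (7, 7), short of every remaining need.
The rest can finish in the order P8, P3, P4. Check, step by step:
  pool = (2, 3)
  P8: need (2, 0) fits (2, 3); releases (3, 1), pool now (5, 4)
  P3: need (3, 1) fits (5, 4); releases (2, 2), pool now (7, 6)
  P4: need (7, 2) fits (7, 6); releases (0, 1), pool now (7, 7)
The blocked processes can never fit:
  blocked: P1 wants (9, 9), pool (7, 7) — not enough res2 and res4
  blocked: P6 wants (6, 8), pool (7, 7) — not enough res4
  blocked: P2 wants (8, 8), pool (7, 7) — not enough res2 and res4


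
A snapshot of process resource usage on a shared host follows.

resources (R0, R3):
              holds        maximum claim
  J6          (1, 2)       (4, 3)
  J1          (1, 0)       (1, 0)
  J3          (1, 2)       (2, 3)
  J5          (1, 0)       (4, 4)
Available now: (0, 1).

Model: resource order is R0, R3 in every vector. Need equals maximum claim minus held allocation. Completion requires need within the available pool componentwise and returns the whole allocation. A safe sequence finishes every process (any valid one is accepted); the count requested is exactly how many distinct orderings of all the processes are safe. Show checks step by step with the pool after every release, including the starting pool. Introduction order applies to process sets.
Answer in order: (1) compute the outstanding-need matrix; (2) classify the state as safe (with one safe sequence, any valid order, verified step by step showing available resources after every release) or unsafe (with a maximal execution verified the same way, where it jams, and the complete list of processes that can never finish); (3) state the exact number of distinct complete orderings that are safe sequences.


(1) Remaining need (order R0, R3):
  J6: (3, 1)
  J1: (0, 0)
  J3: (1, 1)
  J5: (3, 4)
(2) UNSAFE.
Key observation: no order helps: past J1, J3, the free pool tops out at (2, 3), below what each blocked process needs in R0.
Going as far as possible: J1, J3; after that, nothing fits. Walking it through:
  pool = (0, 1)
  J1: need (0, 0) fits (0, 1); releases (1, 0), pool now (1, 1)
  J3: need (1, 1) fits (1, 1); releases (1, 2), pool now (2, 3)
  J6 cannot run: need (3, 1) vs free (2, 3) (insufficient R0)
  J5 cannot run: need (3, 4) vs free (2, 3) (insufficient R0 and R3)
Permanently blocked: J6 and J5.
(3) Exactly 0 of the possible complete orderings are safe sequences.


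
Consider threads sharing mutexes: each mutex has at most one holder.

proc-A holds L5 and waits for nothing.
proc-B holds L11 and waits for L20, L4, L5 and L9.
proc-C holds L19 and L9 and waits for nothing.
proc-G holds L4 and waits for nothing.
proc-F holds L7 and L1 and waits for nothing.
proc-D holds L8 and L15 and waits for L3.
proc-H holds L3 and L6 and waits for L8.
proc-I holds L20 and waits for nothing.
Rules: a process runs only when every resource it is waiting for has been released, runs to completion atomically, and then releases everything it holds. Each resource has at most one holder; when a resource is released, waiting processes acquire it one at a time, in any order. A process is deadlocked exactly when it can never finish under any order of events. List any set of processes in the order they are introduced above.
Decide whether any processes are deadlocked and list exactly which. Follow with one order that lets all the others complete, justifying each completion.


The deadlocked set is proc-D and proc-H.
Key observation: along proc-D -> proc-H -> proc-D, each member waits on what the next one holds — a deadlock; no other process is dragged down with it.
One completion order for the rest: proc-G, proc-F, proc-C, proc-I, proc-A, proc-B.
Check, step by step:
  run proc-G (it waits on nothing); releases L4
  run proc-F (it waits on nothing); releases L7 and L1
  run proc-C (it waits on nothing); releases L19 and L9
  run proc-I (it waits on nothing); releases L20
  run proc-A (it waits on nothing); releases L5
  proc-B waits on L20, L4, L5 and L9 — all released -> runs and releases L11


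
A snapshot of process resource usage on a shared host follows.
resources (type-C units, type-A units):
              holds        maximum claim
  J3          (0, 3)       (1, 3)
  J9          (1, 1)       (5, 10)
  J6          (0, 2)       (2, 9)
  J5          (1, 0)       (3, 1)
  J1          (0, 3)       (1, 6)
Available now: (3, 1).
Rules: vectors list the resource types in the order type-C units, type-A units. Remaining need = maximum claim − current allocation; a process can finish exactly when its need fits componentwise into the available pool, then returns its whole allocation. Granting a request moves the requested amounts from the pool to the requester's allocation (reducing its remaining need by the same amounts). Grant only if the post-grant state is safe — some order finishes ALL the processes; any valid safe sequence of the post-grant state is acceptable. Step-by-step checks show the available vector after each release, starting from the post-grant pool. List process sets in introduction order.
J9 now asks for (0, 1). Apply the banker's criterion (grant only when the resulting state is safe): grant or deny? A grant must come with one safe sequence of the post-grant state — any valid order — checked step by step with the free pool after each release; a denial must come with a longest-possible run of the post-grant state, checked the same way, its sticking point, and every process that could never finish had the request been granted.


DENY: after the grant no complete ordering would exist.
Key observation: no order helps: past J3, J1, J5, the free pool tops out at (4, 6), below what each blocked process needs in type-A units.
After a pretend grant, a maximal execution: J3, J1, J5 — then nothing else fits. Walking it through:
  pool = (3, 0)
  J3 needs (1, 0) <= (3, 0) -> finishes; pool += (0, 3) = (3, 3)
  J1 needs (1, 3) <= (3, 3) -> finishes; pool += (0, 3) = (3, 6)
  J5 needs (2, 1) <= (3, 6) -> finishes; pool += (1, 0) = (4, 6)
  J9 cannot run: need (4, 8) vs free (4, 6) (insufficient type-A units)
  J6 cannot run: need (2, 7) vs free (4, 6) (insufficient type-A units)
Had the request been granted, J9 and J6 could never finish.
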